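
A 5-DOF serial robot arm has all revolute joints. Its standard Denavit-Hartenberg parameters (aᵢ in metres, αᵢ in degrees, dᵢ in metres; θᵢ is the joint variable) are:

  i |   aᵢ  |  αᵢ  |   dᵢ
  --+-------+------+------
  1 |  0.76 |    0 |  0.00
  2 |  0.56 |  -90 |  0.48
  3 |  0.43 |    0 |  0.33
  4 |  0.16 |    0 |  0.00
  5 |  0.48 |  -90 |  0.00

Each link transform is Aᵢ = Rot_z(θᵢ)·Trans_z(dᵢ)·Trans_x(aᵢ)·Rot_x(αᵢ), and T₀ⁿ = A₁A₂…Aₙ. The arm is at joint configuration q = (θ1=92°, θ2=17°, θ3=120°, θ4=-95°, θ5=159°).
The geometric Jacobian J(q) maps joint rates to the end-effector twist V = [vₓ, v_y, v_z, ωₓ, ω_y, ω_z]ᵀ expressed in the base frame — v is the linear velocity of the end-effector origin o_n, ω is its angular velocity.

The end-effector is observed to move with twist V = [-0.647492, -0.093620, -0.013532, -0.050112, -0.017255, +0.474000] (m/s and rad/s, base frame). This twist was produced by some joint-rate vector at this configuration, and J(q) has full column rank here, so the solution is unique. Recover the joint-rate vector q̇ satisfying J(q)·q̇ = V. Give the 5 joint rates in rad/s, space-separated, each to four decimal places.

0.8770 -0.4030 -0.2120 0.1660 0.0990

o_n = [-0.3422, 0.6627, 0.0735]
J₁: ẑ×o_n = [-0.6627, -0.3422, 0.0000], ω = ẑ
J2: z=[0.0000, 0.0000, 1.0000] o=[-0.0265, 0.7595, 0.0000] → [0.0969, -0.3157, 0.0000, 0.0000, 0.0000, 1.0000]
J3: z=[-0.9455, -0.3256, 0.0000] o=[-0.2088, 1.2890, 0.4800] → [0.1324, -0.3844, 0.5488, -0.9455, -0.3256, 0.0000]
J4: z=[-0.9455, -0.3256, 0.0000] o=[-0.4509, 0.9783, 0.1076] → [0.0111, -0.0323, 0.3338, -0.9455, -0.3256, 0.0000]
J5: z=[-0.9455, -0.3256, 0.0000] o=[-0.4981, 1.1154, 0.0400] → [-0.0109, 0.0317, 0.4788, -0.9455, -0.3256, 0.0000]
q̇ = J⁺·V = [0.8770, -0.4030, -0.2120, 0.1660, 0.0990]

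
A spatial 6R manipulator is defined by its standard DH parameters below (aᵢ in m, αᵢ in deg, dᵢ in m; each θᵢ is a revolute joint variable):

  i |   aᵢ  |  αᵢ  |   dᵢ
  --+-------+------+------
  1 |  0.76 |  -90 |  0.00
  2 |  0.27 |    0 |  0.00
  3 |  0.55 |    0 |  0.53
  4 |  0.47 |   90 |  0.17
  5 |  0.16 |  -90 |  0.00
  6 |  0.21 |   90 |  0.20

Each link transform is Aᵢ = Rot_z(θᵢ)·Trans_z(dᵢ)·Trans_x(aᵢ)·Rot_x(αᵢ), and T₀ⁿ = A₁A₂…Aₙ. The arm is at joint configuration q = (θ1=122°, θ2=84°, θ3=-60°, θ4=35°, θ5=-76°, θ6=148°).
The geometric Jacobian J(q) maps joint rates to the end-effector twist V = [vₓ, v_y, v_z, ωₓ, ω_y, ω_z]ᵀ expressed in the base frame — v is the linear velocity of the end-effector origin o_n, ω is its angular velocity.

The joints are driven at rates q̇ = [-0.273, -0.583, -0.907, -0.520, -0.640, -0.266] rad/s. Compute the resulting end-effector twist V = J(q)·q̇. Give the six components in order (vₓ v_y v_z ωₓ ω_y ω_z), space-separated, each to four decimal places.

o_n = [-1.4630, 0.8959, -1.1150]
J₁: ẑ×o_n = [-0.8959, -1.4630, 0.0000], ω = ẑ
J2: z=[-0.8480, -0.5299, 0.0000] o=[-0.4027, 0.6445, 0.0000] → [0.5909, -0.9456, -0.7750, -0.8480, -0.5299, 0.0000]
J3: z=[-0.8480, -0.5299, 0.0000] o=[-0.4177, 0.6685, -0.2685] → [0.4486, -0.7179, -0.7468, -0.8480, -0.5299, 0.0000]
J4: z=[-0.8480, -0.5299, 0.0000] o=[-1.1334, 0.8137, -0.4922] → [0.3300, -0.5281, -0.2444, -0.8480, -0.5299, 0.0000]
J5: z=[-0.4542, 0.7269, 0.5150] o=[-1.4059, 0.9289, -0.8951] → [-0.1429, -0.1293, 0.0565, -0.4542, 0.7269, 0.5150]
J6: z=[-0.4700, 0.2956, -0.8317] o=[-1.2848, 1.0281, -0.9283] → [-0.1651, 0.0605, 0.1148, -0.4700, 0.2956, -0.8317]
V = J·q̇ = [-0.5430, 1.9431, 1.1896, 2.1203, 0.5213, -0.3814]

-0.5430 1.9431 1.1896 2.1203 0.5213 -0.3814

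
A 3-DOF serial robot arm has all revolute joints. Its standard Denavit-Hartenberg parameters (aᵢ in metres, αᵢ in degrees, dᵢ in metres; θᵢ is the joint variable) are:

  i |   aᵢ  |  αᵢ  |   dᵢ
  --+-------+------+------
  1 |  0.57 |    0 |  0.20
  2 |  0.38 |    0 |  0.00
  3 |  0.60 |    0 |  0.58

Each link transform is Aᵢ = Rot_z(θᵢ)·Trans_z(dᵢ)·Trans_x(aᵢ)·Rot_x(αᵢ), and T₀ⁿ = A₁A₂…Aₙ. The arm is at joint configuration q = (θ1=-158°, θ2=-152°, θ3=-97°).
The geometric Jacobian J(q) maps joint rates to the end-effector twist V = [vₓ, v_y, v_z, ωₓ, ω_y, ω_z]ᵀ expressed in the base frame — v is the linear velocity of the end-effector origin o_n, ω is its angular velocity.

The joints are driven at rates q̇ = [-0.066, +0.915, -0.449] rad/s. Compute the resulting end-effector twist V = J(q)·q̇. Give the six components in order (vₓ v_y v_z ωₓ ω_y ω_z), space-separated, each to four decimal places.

-0.0857 0.4059 0.0000 0.0000 0.0000 0.4000

o_n = [0.1250, -0.3612, 0.7800]
J₁: ẑ×o_n = [0.3612, 0.1250, -0.0000], ω = ẑ
J2: z=[0.0000, 0.0000, 1.0000] o=[-0.5285, -0.2135, 0.2000] → [0.1477, 0.6535, -0.0000, 0.0000, 0.0000, 1.0000]
J3: z=[0.0000, 0.0000, 1.0000] o=[-0.2842, 0.0776, 0.2000] → [0.4388, 0.4092, -0.0000, 0.0000, 0.0000, 1.0000]
V = J·q̇ = [-0.0857, 0.4059, 0.0000, 0.0000, 0.0000, 0.4000]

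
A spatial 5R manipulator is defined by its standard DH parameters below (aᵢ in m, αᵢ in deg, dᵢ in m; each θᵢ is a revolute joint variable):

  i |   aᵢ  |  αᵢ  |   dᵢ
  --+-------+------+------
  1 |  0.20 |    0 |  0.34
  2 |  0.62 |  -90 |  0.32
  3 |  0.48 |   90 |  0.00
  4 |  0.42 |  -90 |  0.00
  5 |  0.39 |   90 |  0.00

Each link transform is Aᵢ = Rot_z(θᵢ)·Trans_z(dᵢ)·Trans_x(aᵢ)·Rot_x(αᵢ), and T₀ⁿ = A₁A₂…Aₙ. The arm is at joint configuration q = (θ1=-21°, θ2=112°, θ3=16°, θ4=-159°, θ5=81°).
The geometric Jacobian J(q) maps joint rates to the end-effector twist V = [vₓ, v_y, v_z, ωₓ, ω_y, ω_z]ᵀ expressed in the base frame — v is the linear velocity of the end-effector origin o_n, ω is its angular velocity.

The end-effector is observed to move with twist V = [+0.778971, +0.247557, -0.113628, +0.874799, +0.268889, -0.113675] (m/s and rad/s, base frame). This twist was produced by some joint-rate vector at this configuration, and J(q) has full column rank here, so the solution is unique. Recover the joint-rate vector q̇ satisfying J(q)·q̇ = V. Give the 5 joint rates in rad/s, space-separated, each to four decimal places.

o_n = [0.3496, 0.4748, 0.2812]
J₁: ẑ×o_n = [-0.4748, 0.3496, 0.0000], ω = ẑ
J2: z=[0.0000, 0.0000, 1.0000] o=[0.1867, -0.0717, 0.3400] → [-0.5465, 0.1629, 0.0000, 0.0000, 0.0000, 1.0000]
J3: z=[-0.9998, -0.0175, 0.0000] o=[0.1759, 0.5482, 0.6600] → [0.0066, -0.3787, 0.0764, -0.9998, -0.0175, 0.0000]
J4: z=[-0.0048, 0.2756, 0.9613] o=[0.1678, 1.0096, 0.5277] → [0.4461, 0.1735, -0.0475, -0.0048, 0.2756, 0.9613]
J5: z=[0.9274, 0.3607, -0.0988] o=[0.3249, 0.6353, 0.6358] → [-0.1438, 0.3264, -0.1578, 0.9274, 0.3607, -0.0988]
q̇ = J⁺·V = [-0.4250, -0.4430, -0.7860, 0.7950, 0.1000]

-0.4250 -0.4430 -0.7860 0.7950 0.1000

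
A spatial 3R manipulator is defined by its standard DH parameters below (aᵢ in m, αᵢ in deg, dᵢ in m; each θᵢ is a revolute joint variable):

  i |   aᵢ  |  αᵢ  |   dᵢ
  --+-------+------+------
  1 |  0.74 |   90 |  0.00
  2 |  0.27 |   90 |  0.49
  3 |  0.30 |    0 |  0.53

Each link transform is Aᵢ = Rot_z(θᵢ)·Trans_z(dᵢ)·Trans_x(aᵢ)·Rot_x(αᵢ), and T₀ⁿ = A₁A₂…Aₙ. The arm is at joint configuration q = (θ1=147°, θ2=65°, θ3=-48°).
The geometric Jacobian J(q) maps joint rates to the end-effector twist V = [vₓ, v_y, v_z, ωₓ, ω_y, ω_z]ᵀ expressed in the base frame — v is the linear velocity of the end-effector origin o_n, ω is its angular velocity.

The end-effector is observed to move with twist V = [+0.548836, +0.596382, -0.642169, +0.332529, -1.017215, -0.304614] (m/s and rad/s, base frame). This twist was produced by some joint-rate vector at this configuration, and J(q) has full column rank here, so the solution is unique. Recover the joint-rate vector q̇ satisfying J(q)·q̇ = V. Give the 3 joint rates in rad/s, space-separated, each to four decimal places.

o_n = [-1.0449, 0.9970, 0.2026]
J₁: ẑ×o_n = [-0.9970, -1.0449, 0.0000], ω = ẑ
J2: z=[0.5446, 0.8387, 0.0000] o=[-0.6206, 0.4030, 0.0000] → [0.1700, -0.1104, 0.6793, 0.5446, 0.8387, 0.0000]
J3: z=[-0.7601, 0.4936, -0.4226] o=[-0.4494, 0.8761, 0.2447] → [0.0303, 0.2197, 0.2021, -0.7601, 0.4936, -0.4226]
q̇ = J⁺·V = [-0.6930, -0.6720, -0.9190]

-0.6930 -0.6720 -0.9190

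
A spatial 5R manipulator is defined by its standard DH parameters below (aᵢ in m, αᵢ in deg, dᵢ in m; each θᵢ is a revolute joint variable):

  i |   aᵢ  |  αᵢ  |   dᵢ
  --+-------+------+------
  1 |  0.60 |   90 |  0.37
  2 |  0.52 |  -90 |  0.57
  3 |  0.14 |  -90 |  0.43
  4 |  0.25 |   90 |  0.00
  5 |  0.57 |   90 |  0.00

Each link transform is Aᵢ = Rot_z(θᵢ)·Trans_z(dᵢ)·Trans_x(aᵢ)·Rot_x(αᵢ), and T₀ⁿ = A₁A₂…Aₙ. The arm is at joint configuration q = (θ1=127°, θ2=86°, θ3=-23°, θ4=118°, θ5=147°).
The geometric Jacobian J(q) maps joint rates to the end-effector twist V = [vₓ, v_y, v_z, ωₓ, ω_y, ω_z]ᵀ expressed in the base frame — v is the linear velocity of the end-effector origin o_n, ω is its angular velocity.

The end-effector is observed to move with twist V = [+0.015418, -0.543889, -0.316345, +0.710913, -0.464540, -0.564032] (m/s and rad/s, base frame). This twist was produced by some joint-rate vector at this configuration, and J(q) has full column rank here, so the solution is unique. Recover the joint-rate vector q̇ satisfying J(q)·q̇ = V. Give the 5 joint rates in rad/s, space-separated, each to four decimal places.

o_n = [0.2856, 0.2537, 1.2806]
J₁: ẑ×o_n = [-0.2537, 0.2856, 0.0000], ω = ẑ
J2: z=[0.7986, 0.6018, 0.0000] o=[-0.3611, 0.4792, 0.3700] → [0.5480, -0.7273, -0.5692, 0.7986, 0.6018, 0.0000]
J3: z=[0.6003, -0.7967, 0.0698] o=[0.0723, 0.8512, 0.8887] → [-0.2706, -0.2204, -0.1888, 0.6003, -0.7967, 0.0698]
J4: z=[-0.7516, -0.5322, 0.3898] o=[0.3687, 0.5487, 1.0473] → [-0.0092, 0.1430, 0.1774, -0.7516, -0.5322, 0.3898]
J5: z=[-0.0404, 0.6269, 0.7780] o=[0.2041, 0.6909, 0.9241] → [0.5637, 0.0778, -0.0334, -0.0404, 0.6269, 0.7780]
q̇ = J⁺·V = [-0.4830, 0.3190, 0.7180, -0.0250, -0.1560]

-0.4830 0.3190 0.7180 -0.0250 -0.1560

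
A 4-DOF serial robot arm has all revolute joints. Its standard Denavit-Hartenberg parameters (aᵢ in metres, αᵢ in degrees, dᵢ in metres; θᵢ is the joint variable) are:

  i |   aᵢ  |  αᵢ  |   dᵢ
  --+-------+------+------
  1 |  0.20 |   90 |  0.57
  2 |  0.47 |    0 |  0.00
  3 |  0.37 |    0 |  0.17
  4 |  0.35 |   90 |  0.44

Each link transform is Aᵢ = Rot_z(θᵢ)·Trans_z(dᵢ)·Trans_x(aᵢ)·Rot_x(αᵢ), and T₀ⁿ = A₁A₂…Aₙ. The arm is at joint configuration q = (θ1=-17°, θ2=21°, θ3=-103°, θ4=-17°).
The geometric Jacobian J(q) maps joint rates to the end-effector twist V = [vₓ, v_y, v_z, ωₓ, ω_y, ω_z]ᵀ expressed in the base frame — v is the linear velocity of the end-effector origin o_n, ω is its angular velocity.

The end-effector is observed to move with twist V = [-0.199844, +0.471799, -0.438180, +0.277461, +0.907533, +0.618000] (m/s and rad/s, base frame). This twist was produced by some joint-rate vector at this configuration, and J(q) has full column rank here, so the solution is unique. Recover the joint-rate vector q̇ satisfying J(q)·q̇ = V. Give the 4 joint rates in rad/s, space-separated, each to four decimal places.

0.6180 -0.9450 -0.5210 0.5170

o_n = [0.4294, -0.7692, 0.0263]
J₁: ẑ×o_n = [0.7692, 0.4294, -0.0000], ω = ẑ
J2: z=[-0.2924, -0.9563, 0.0000] o=[0.1913, -0.0585, 0.5700] → [0.5199, -0.1589, 0.4355, -0.2924, -0.9563, 0.0000]
J3: z=[-0.2924, -0.9563, 0.0000] o=[0.6109, -0.1868, 0.7384] → [0.6810, -0.2082, -0.0033, -0.2924, -0.9563, 0.0000]
J4: z=[-0.2924, -0.9563, 0.0000] o=[0.6104, -0.3644, 0.3720] → [0.3306, -0.1011, -0.0548, -0.2924, -0.9563, 0.0000]
q̇ = J⁺·V = [0.6180, -0.9450, -0.5210, 0.5170]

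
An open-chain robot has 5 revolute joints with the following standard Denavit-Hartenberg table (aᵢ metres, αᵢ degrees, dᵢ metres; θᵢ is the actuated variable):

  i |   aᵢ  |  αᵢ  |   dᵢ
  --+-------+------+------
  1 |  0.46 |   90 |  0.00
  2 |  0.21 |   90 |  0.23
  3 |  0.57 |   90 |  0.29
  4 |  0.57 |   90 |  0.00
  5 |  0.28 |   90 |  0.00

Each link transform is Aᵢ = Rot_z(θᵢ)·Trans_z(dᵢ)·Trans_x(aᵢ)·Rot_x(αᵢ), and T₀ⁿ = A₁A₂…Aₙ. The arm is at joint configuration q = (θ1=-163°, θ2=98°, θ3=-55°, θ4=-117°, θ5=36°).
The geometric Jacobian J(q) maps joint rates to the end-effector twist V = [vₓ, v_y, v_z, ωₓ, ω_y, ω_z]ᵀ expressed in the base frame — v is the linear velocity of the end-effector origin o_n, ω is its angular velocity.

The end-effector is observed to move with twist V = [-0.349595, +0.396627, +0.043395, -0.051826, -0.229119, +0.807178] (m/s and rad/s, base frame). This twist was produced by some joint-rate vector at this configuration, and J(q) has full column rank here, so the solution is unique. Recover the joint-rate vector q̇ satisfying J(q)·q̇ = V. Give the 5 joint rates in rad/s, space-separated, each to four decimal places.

o_n = [-0.0063, -0.0386, 0.1344]
J₁: ẑ×o_n = [0.0386, -0.0063, 0.0000], ω = ẑ
J2: z=[-0.2924, 0.9563, 0.0000] o=[-0.4399, -0.1345, 0.0000] → [0.1285, 0.0393, -0.4427, -0.2924, 0.9563, 0.0000]
J3: z=[-0.9470, -0.2895, 0.1392] o=[-0.4792, 0.0940, 0.2080] → [0.0398, -0.0038, 0.2625, -0.9470, -0.2895, 0.1392]
J4: z=[0.0587, -0.5818, -0.8112] o=[-0.5738, -0.4232, 0.5721] → [0.5666, -0.4347, 0.3528, 0.0587, -0.5818, -0.8112]
J5: z=[-0.7113, 0.5457, -0.4429] o=[-0.1746, -0.0795, 0.3544] → [-0.1020, -0.2310, -0.1209, -0.7113, 0.5457, -0.4429]
q̇ = J⁺·V = [-0.0220, -0.2400, 0.4510, -0.6800, -0.4850]

-0.0220 -0.2400 0.4510 -0.6800 -0.4850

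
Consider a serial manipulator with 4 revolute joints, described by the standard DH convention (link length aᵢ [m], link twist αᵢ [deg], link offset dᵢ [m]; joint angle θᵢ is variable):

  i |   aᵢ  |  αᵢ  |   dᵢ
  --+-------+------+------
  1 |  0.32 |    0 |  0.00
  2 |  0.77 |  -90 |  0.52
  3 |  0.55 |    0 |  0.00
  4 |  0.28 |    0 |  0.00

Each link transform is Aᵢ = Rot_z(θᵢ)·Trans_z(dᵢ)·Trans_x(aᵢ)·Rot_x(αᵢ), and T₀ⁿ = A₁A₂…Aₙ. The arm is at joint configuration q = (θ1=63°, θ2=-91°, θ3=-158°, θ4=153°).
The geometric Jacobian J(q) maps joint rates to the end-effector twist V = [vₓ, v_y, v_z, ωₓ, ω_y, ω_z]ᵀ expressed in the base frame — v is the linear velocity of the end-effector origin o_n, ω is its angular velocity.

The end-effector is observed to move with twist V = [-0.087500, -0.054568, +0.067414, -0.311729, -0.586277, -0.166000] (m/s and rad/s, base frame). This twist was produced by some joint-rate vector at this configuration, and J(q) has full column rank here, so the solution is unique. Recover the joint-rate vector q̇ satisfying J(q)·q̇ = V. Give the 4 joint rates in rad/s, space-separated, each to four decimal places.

-0.0380 -0.1280 -0.2310 -0.4330

o_n = [0.6212, 0.0321, 0.7504]
J₁: ẑ×o_n = [-0.0321, 0.6212, 0.0000], ω = ẑ
J2: z=[0.0000, 0.0000, 1.0000] o=[0.1453, 0.2851, 0.0000] → [0.2530, 0.4759, -0.0000, 0.0000, 0.0000, 1.0000]
J3: z=[0.4695, 0.8829, 0.0000] o=[0.8251, -0.0764, 0.5200] → [0.2035, -0.1082, 0.2310, 0.4695, 0.8829, 0.0000]
J4: z=[0.4695, 0.8829, 0.0000] o=[0.3749, 0.1630, 0.7260] → [0.0215, -0.0115, -0.2789, 0.4695, 0.8829, 0.0000]
q̇ = J⁺·V = [-0.0380, -0.1280, -0.2310, -0.4330]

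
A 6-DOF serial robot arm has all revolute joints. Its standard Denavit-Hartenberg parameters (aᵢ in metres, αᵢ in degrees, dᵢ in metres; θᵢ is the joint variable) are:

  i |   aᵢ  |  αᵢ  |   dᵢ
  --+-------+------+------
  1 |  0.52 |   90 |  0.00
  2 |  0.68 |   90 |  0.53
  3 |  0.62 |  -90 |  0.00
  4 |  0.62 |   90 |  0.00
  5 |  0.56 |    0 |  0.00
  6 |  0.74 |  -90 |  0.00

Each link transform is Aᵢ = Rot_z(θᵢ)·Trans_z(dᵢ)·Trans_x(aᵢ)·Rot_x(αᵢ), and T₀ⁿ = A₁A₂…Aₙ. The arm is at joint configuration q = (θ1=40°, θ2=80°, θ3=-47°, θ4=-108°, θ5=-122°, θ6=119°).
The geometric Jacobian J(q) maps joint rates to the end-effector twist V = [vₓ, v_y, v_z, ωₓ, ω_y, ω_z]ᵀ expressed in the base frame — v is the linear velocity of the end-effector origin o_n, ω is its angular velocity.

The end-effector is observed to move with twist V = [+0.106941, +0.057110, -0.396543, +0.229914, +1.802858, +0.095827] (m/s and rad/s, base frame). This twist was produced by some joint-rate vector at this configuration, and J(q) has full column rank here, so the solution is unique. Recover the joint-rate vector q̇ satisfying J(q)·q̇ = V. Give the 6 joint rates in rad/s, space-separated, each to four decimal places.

o_n = [1.2058, 1.0557, 0.3203]
J₁: ẑ×o_n = [-1.0557, 1.2058, 0.0000], ω = ẑ
J2: z=[0.6428, -0.7660, 0.0000] o=[0.3983, 0.3342, 0.0000] → [-0.2453, -0.2059, 1.0823, 0.6428, -0.7660, 0.0000]
J3: z=[0.7544, 0.6330, -0.1736] o=[0.8295, 0.0041, 0.6697] → [-0.0386, 0.1983, 0.5551, 0.7544, 0.6330, -0.1736]
J4: z=[0.5357, -0.4408, 0.7202] o=[0.5943, 0.3987, 1.0861] → [-0.1356, 0.8507, 0.6215, 0.5357, -0.4408, 0.7202]
J5: z=[0.1277, -0.8008, -0.5851] o=[1.1118, 0.6500, 0.8550] → [0.6656, 0.0133, 0.1271, 0.1277, -0.8008, -0.5851]
J6: z=[0.1277, -0.8008, -0.5851] o=[0.6097, 0.7391, 0.6236] → [0.4282, -0.3101, 0.5178, 0.1277, -0.8008, -0.5851]
q̇ = J⁺·V = [-0.5250, -0.7660, 0.9090, 0.2980, -0.6190, -0.3450]

-0.5250 -0.7660 0.9090 0.2980 -0.6190 -0.3450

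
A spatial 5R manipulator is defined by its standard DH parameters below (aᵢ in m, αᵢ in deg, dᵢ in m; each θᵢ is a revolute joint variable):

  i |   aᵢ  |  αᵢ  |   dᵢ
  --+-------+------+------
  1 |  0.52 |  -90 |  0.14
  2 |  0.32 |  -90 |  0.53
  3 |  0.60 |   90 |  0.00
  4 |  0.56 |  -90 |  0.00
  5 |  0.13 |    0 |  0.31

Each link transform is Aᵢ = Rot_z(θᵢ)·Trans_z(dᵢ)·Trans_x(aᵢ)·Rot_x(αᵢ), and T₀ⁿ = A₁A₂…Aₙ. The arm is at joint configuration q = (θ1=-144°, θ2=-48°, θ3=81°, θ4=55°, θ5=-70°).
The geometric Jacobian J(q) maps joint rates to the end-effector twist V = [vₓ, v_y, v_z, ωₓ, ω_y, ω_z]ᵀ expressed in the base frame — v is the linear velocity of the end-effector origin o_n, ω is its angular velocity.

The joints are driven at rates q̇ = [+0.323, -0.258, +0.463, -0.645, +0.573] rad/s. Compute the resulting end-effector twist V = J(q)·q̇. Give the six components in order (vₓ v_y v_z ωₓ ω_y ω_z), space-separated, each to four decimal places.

0.0210 0.1762 0.0331 -0.0298 -0.1511 -0.7347

o_n = [-1.2019, -0.7062, 0.0977]
J₁: ẑ×o_n = [0.7062, -1.2019, 0.0000], ω = ẑ
J2: z=[0.5878, -0.8090, 0.0000] o=[-0.4207, -0.3056, 0.1400] → [0.0342, 0.0249, -0.8675, 0.5878, -0.8090, 0.0000]
J3: z=[-0.6012, -0.4368, -0.6691] o=[-0.2824, -0.8603, 0.3778] → [0.2254, 0.4469, -0.4943, -0.6012, -0.4368, -0.6691]
J4: z=[-0.4427, -0.5150, 0.7340] o=[-0.6815, -0.4178, 0.4476] → [0.3919, -0.5368, -0.1403, -0.4427, -0.5150, 0.7340]
J5: z=[0.2001, -0.8547, -0.4790] o=[-1.1710, -0.3812, 0.1780] → [-0.0871, 0.0309, -0.0914, 0.2001, -0.8547, -0.4790]
V = J·q̇ = [0.0210, 0.1762, 0.0331, -0.0298, -0.1511, -0.7347]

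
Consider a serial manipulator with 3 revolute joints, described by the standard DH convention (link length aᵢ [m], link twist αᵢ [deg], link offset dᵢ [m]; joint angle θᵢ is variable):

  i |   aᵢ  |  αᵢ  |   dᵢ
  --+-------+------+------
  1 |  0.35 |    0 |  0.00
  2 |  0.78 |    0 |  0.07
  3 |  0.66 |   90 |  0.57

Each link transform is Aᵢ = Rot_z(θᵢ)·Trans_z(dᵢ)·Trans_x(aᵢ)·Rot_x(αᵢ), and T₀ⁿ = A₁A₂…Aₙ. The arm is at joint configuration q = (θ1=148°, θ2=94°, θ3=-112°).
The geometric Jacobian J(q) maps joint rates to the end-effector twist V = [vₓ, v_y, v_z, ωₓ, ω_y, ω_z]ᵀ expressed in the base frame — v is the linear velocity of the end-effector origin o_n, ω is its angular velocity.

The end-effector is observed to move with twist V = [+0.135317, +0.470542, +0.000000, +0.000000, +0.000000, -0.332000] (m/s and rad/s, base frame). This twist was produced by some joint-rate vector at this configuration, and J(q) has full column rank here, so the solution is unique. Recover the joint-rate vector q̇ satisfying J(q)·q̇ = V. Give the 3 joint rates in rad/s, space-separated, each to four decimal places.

o_n = [-1.0872, 0.0024, 0.6400]
J₁: ẑ×o_n = [-0.0024, -1.0872, 0.0000], ω = ẑ
J2: z=[0.0000, 0.0000, 1.0000] o=[-0.2968, 0.1855, 0.0000] → [0.1831, -0.7904, 0.0000, 0.0000, 0.0000, 1.0000]
J3: z=[0.0000, 0.0000, 1.0000] o=[-0.6630, -0.5032, 0.0700] → [-0.5056, -0.4242, 0.0000, 0.0000, 0.0000, 1.0000]
q̇ = J⁺·V = [-0.7900, 0.5300, -0.0720]

-0.7900 0.5300 -0.0720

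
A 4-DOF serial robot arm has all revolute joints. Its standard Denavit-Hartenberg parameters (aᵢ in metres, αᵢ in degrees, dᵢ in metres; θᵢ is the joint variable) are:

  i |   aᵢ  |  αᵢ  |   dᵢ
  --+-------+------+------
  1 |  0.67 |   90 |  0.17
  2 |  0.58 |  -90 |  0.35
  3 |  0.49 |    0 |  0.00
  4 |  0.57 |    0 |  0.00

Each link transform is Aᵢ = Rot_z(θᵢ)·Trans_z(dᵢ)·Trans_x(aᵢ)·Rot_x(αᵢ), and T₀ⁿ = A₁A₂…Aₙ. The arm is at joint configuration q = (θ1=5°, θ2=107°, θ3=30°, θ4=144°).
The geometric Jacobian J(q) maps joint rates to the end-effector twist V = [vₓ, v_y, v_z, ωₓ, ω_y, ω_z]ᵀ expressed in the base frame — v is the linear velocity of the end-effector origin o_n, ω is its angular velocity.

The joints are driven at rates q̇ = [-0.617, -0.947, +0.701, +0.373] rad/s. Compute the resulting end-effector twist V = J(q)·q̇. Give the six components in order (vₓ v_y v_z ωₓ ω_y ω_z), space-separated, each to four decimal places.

o_n = [0.5440, 0.0020, 0.5884]
J₁: ẑ×o_n = [-0.0020, 0.5440, 0.0000], ω = ẑ
J2: z=[0.0872, -0.9962, 0.0000] o=[0.6675, 0.0584, 0.1700] → [-0.4168, -0.0365, -0.1279, 0.0872, -0.9962, 0.0000]
J3: z=[-0.9527, -0.0833, -0.2924] o=[0.5290, -0.3051, 0.7247] → [0.1011, -0.1342, -0.2913, -0.9527, -0.0833, -0.2924]
J4: z=[-0.9527, -0.0833, -0.2924] o=[0.3841, -0.0718, 1.1305] → [0.0668, -0.5632, -0.0570, -0.9527, -0.0833, -0.2924]
V = J·q̇ = [0.4917, -0.6053, -0.1043, -1.1057, 0.8539, -0.9310]

0.4917 -0.6053 -0.1043 -1.1057 0.8539 -0.9310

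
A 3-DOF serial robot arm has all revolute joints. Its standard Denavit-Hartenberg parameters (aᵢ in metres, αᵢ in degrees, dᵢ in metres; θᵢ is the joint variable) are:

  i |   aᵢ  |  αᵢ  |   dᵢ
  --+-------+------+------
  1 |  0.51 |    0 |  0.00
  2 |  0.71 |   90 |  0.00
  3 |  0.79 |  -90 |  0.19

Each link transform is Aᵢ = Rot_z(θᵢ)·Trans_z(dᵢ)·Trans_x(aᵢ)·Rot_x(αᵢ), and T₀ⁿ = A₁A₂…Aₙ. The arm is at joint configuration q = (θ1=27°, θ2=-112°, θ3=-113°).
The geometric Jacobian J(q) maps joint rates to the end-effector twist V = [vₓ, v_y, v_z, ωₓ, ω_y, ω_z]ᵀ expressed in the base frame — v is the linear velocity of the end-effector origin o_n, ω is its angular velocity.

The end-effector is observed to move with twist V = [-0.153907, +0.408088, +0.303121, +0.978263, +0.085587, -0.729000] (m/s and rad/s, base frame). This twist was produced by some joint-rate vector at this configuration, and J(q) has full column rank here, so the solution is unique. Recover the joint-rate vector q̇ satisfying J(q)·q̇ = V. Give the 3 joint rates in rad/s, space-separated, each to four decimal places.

-0.9150 0.1860 -0.9820

o_n = [0.3001, -0.1848, -0.7272]
J₁: ẑ×o_n = [0.1848, 0.3001, -0.0000], ω = ẑ
J2: z=[0.0000, 0.0000, 1.0000] o=[0.4544, 0.2315, 0.0000] → [0.4164, -0.1543, 0.0000, 0.0000, 0.0000, 1.0000]
J3: z=[-0.9962, -0.0872, 0.0000] o=[0.5163, -0.4758, 0.0000] → [0.0634, -0.7244, -0.3087, -0.9962, -0.0872, 0.0000]
q̇ = J⁺·V = [-0.9150, 0.1860, -0.9820]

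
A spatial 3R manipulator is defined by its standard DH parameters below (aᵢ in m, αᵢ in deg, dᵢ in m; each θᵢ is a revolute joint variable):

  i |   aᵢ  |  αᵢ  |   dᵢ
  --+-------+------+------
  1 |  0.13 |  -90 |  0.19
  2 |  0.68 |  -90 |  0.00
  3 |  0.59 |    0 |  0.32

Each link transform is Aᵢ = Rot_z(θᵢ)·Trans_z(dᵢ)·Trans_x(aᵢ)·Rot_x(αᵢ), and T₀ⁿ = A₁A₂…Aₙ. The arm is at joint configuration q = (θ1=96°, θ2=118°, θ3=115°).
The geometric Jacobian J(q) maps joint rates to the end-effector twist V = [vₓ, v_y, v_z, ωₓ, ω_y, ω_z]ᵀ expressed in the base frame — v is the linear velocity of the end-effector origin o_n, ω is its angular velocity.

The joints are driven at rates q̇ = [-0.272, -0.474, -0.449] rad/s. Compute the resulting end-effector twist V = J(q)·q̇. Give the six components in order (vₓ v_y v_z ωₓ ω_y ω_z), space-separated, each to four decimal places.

o_n = [0.5689, -0.2969, -0.0400]
J₁: ẑ×o_n = [0.2969, 0.5689, -0.0000], ω = ẑ
J2: z=[-0.9945, -0.1045, 0.0000] o=[-0.0136, 0.1293, 0.1900] → [0.0240, -0.2288, 0.4847, -0.9945, -0.1045, 0.0000]
J3: z=[0.0923, -0.8781, 0.4695] o=[0.0198, -0.1882, -0.4104] → [-0.2742, 0.2236, 0.4721, 0.0923, -0.8781, 0.4695]
V = J·q̇ = [0.0310, -0.1467, -0.4417, 0.4300, 0.4438, -0.4828]

0.0310 -0.1467 -0.4417 0.4300 0.4438 -0.4828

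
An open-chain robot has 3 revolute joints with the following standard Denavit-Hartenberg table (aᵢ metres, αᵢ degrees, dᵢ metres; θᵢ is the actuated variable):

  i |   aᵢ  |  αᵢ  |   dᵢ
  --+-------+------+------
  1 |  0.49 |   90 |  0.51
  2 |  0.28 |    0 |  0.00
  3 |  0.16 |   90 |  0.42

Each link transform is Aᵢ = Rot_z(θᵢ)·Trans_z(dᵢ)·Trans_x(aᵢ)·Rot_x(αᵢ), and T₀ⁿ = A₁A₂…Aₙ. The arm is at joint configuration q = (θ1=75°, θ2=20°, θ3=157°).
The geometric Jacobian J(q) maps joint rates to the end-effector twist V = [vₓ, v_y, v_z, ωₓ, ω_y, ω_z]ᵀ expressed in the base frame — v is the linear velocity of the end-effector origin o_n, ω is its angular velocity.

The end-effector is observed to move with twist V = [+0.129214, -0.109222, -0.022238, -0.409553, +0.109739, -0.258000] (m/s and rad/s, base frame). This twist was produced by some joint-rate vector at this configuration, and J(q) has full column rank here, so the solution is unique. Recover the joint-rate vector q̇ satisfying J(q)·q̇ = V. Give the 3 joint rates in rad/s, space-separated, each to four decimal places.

o_n = [0.5593, 0.4644, 0.6141]
J₁: ẑ×o_n = [-0.4644, 0.5593, 0.0000], ω = ẑ
J2: z=[0.9659, -0.2588, 0.0000] o=[0.1268, 0.4733, 0.5100] → [-0.0270, -0.1006, 0.1033, 0.9659, -0.2588, 0.0000]
J3: z=[0.9659, -0.2588, 0.0000] o=[0.1949, 0.7275, 0.6058] → [-0.0022, -0.0081, -0.1598, 0.9659, -0.2588, 0.0000]
q̇ = J⁺·V = [-0.2580, -0.3420, -0.0820]

-0.2580 -0.3420 -0.0820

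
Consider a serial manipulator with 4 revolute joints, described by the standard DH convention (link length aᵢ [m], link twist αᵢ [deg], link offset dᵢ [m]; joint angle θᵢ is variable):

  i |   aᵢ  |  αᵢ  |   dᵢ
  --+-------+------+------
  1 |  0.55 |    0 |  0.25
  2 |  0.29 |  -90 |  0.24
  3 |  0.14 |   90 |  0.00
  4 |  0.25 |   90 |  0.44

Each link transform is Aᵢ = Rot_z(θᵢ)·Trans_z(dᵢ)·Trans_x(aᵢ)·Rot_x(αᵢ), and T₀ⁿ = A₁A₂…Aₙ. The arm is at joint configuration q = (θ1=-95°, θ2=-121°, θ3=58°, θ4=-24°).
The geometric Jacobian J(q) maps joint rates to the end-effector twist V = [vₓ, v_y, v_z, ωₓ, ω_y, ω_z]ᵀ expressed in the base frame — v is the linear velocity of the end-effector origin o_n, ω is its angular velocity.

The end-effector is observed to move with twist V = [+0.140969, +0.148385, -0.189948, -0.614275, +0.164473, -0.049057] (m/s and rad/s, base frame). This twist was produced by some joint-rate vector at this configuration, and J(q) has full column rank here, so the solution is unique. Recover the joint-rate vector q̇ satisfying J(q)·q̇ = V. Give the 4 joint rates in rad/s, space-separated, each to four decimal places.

0.0080 -0.4280 0.2280 0.7000

o_n = [-0.6826, 0.0389, 0.4108]
J₁: ẑ×o_n = [-0.0389, -0.6826, 0.0000], ω = ẑ
J2: z=[0.0000, 0.0000, 1.0000] o=[-0.0479, -0.5479, 0.2500] → [-0.5868, -0.6347, 0.0000, 0.0000, 0.0000, 1.0000]
J3: z=[-0.5878, -0.8090, 0.0000] o=[-0.2826, -0.3774, 0.4900] → [0.0641, -0.0466, -0.5684, -0.5878, -0.8090, 0.0000]
J4: z=[-0.6861, 0.4985, 0.5299] o=[-0.3426, -0.3338, 0.3713] → [-0.1778, -0.1531, -0.0862, -0.6861, 0.4985, 0.5299]
q̇ = J⁺·V = [0.0080, -0.4280, 0.2280, 0.7000]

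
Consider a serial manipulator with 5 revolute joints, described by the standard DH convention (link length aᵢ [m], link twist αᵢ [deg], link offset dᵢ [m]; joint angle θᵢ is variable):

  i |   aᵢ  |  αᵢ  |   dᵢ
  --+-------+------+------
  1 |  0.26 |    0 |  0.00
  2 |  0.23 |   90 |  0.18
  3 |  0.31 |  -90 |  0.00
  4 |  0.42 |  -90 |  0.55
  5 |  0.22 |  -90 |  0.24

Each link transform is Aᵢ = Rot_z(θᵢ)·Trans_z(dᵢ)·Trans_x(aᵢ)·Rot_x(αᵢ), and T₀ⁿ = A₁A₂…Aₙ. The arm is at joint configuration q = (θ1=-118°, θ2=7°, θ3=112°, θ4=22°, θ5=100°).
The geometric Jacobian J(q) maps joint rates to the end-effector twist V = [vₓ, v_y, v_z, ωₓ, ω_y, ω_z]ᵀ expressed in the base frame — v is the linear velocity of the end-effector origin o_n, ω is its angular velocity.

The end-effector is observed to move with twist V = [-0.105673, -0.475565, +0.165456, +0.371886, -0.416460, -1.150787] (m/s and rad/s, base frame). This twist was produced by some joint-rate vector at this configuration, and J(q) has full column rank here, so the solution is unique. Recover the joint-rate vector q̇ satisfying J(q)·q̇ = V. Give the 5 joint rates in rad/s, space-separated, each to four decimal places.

o_n = [0.3246, -0.0860, 0.5874]
J₁: ẑ×o_n = [0.0860, 0.3246, -0.0000], ω = ẑ
J2: z=[0.0000, 0.0000, 1.0000] o=[-0.1221, -0.2296, 0.0000] → [-0.1436, 0.4467, 0.0000, 0.0000, 0.0000, 1.0000]
J3: z=[-0.9336, 0.3584, 0.0000] o=[-0.2045, -0.4443, 0.1800] → [0.1460, 0.3804, -0.5241, -0.9336, 0.3584, 0.0000]
J4: z=[0.3323, 0.8656, -0.3746] o=[-0.1629, -0.3359, 0.4674] → [0.1975, -0.2225, -0.3389, 0.3323, 0.8656, -0.3746]
J5: z=[0.8153, -0.4633, -0.3473] o=[0.2190, 0.2200, 0.6225] → [-0.0900, -0.0081, -0.2006, 0.8153, -0.4633, -0.3473]
q̇ = J⁺·V = [-0.7110, -0.4400, -0.2600, -0.2370, 0.2550]

-0.7110 -0.4400 -0.2600 -0.2370 0.2550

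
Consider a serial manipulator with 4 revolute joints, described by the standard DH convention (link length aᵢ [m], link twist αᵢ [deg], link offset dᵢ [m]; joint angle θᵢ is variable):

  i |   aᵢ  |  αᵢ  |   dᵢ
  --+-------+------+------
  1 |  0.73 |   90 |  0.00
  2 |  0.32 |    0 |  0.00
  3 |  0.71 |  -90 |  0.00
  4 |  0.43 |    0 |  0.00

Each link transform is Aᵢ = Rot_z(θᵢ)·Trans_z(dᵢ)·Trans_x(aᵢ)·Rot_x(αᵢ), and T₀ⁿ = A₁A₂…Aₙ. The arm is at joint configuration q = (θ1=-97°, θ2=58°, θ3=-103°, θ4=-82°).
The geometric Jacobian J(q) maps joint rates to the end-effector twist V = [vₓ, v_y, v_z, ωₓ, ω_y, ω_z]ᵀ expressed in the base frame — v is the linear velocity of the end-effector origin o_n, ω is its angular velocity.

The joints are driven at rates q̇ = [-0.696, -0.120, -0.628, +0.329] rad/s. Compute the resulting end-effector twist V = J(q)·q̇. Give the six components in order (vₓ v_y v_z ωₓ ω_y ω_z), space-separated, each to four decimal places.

-0.9082 0.6877 -0.5266 0.7141 -0.3221 -0.4634

o_n = [-0.5986, -1.3813, -0.2730]
J₁: ẑ×o_n = [1.3813, -0.5986, 0.0000], ω = ẑ
J2: z=[-0.9925, 0.1219, 0.0000] o=[-0.0890, -0.7246, 0.0000] → [-0.0333, -0.2710, 0.7139, -0.9925, 0.1219, 0.0000]
J3: z=[-0.9925, 0.1219, 0.0000] o=[-0.1096, -0.8929, 0.2714] → [-0.0663, -0.5403, 0.5444, -0.9925, 0.1219, 0.0000]
J4: z=[-0.0862, -0.7018, 0.7071] o=[-0.1708, -1.3912, -0.2307] → [0.0227, -0.3061, -0.3011, -0.0862, -0.7018, 0.7071]
V = J·q̇ = [-0.9082, 0.6877, -0.5266, 0.7141, -0.3221, -0.4634]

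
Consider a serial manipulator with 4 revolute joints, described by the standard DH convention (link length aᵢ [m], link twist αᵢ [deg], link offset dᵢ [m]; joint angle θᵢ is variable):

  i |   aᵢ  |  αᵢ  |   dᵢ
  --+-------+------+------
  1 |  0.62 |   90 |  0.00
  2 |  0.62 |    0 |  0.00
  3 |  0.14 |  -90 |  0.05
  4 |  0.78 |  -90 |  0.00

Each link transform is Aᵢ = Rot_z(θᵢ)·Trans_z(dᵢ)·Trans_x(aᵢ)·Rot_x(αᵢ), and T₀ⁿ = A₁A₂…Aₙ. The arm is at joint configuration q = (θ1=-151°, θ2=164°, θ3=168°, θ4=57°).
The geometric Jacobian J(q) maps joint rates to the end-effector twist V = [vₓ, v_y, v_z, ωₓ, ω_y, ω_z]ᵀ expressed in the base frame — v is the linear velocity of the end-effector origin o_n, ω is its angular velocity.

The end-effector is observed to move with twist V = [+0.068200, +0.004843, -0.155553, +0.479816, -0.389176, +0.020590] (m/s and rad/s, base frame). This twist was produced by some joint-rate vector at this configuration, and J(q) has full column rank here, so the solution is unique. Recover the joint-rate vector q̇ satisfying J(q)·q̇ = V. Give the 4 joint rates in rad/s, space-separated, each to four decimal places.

0.4550 -0.4720 -0.1010 -0.4920

o_n = [-0.1643, -0.7818, -0.0943]
J₁: ẑ×o_n = [0.7818, -0.1643, 0.0000], ω = ẑ
J2: z=[-0.4848, 0.8746, 0.0000] o=[-0.5423, -0.3006, 0.0000] → [-0.0825, -0.0457, -0.0973, -0.4848, 0.8746, 0.0000]
J3: z=[-0.4848, 0.8746, 0.0000] o=[-0.0210, -0.0116, 0.1709] → [-0.2319, -0.1286, 0.4987, -0.4848, 0.8746, 0.0000]
J4: z=[-0.4106, -0.2276, 0.8829] o=[-0.1534, -0.0278, 0.1052] → [0.7111, -0.0915, 0.3071, -0.4106, -0.2276, 0.8829]
q̇ = J⁺·V = [0.4550, -0.4720, -0.1010, -0.4920]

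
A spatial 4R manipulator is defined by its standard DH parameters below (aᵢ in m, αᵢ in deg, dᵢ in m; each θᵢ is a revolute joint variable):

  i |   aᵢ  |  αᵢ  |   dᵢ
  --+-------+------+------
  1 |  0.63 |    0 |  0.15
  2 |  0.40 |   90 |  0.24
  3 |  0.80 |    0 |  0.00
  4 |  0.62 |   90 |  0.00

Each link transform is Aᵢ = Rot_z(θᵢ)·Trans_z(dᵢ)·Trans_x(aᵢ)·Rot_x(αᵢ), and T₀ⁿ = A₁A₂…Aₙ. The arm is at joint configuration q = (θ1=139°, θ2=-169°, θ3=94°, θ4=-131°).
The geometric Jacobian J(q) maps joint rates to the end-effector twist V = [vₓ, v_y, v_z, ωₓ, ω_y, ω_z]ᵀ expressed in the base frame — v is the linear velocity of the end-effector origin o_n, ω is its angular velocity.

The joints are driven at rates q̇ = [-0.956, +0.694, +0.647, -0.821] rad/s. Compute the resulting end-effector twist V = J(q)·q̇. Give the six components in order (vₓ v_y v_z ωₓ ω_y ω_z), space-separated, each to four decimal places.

-0.2182 0.5547 -0.1223 0.0870 0.1507 -0.2620

o_n = [0.2514, -0.0064, 0.8149]
J₁: ẑ×o_n = [0.0064, 0.2514, -0.0000], ω = ẑ
J2: z=[0.0000, 0.0000, 1.0000] o=[-0.4755, 0.4133, 0.1500] → [0.4197, 0.7269, -0.0000, 0.0000, 0.0000, 1.0000]
J3: z=[-0.5000, -0.8660, 0.0000] o=[-0.1291, 0.2133, 0.3900] → [-0.3680, 0.2125, 0.4393, -0.5000, -0.8660, 0.0000]
J4: z=[-0.5000, -0.8660, 0.0000] o=[-0.1774, 0.2412, 1.1881] → [0.3231, -0.1866, 0.4952, -0.5000, -0.8660, 0.0000]
V = J·q̇ = [-0.2182, 0.5547, -0.1223, 0.0870, 0.1507, -0.2620]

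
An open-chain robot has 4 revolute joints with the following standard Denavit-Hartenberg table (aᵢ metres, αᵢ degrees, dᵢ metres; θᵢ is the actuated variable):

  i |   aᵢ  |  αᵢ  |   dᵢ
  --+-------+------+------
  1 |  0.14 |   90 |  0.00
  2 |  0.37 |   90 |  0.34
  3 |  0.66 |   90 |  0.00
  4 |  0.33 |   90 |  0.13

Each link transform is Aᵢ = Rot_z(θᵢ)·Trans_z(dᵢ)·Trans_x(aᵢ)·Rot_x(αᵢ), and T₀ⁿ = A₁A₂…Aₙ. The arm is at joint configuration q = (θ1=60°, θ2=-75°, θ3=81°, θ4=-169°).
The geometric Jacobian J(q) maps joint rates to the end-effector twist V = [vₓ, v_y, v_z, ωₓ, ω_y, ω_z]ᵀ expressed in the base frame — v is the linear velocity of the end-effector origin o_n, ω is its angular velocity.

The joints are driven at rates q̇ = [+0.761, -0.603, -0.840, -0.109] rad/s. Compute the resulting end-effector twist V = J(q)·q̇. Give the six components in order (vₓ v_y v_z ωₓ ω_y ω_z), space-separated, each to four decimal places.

o_n = [0.7360, -0.0284, -0.5159]
J₁: ẑ×o_n = [0.0284, 0.7360, -0.0000], ω = ẑ
J2: z=[0.8660, -0.5000, 0.0000] o=[0.0700, 0.1212, 0.0000] → [0.2580, 0.4468, 0.2034, 0.8660, -0.5000, 0.0000]
J3: z=[-0.4830, -0.8365, -0.2588] o=[0.4123, 0.0342, -0.3574] → [0.1164, -0.1603, 0.3010, -0.4830, -0.8365, -0.2588]
J4: z=[-0.0077, 0.2996, -0.9540] o=[0.9902, -0.2686, -0.4571] → [0.2116, 0.2421, 0.0743, -0.0077, 0.2996, -0.9540]
V = J·q̇ = [-0.2548, 0.3990, -0.3836, -0.1157, 0.9715, 1.0824]

-0.2548 0.3990 -0.3836 -0.1157 0.9715 1.0824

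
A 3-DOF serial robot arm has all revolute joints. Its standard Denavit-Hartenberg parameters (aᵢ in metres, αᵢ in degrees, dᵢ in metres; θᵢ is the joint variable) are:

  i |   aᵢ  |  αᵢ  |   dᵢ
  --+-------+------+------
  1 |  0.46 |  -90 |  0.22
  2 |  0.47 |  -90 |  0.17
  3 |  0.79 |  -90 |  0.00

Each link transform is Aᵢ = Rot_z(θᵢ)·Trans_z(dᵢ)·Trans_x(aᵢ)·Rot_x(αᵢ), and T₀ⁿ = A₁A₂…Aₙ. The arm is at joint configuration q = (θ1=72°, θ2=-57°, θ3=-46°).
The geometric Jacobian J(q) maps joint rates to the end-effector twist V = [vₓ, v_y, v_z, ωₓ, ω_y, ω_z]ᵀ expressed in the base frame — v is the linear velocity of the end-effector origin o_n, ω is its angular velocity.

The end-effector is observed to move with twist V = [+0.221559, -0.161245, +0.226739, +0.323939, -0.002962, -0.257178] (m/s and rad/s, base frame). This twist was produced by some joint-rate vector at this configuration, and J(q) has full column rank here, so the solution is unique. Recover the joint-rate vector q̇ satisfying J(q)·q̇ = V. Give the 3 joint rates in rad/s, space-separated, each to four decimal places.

-0.1940 -0.3090 0.1160

o_n = [-0.3885, 1.1933, 1.0744]
J₁: ẑ×o_n = [-1.1933, -0.3885, 0.0000], ω = ẑ
J2: z=[-0.9511, 0.3090, 0.0000] o=[0.1421, 0.4375, 0.2200] → [0.2640, 0.8126, -0.5549, -0.9511, 0.3090, 0.0000]
J3: z=[0.2592, 0.7976, -0.5446] o=[0.0596, 0.7335, 0.6142] → [0.6176, 0.1248, 0.4766, 0.2592, 0.7976, -0.5446]
q̇ = J⁺·V = [-0.1940, -0.3090, 0.1160]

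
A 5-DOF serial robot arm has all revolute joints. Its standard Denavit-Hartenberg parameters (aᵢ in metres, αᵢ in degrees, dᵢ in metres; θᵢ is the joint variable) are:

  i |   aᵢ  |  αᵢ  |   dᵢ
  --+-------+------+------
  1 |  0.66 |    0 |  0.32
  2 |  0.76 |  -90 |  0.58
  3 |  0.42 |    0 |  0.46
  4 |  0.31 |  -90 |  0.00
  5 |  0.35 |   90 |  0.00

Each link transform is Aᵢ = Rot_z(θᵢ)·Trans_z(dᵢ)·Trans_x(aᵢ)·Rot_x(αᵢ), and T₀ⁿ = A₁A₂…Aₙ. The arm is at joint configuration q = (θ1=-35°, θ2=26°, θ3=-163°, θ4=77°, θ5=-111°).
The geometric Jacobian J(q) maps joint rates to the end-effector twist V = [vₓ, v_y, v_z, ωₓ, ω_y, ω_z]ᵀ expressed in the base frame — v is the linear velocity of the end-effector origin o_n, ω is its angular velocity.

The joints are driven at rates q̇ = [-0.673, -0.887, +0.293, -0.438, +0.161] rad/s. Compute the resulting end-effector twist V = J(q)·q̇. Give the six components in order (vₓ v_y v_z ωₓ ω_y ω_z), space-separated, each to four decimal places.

o_n = [1.0304, 0.3404, 1.2069]
J₁: ẑ×o_n = [-0.3404, 1.0304, 0.0000], ω = ẑ
J2: z=[0.0000, 0.0000, 1.0000] o=[0.5406, -0.3786, 0.3200] → [-0.7190, 0.4897, 0.0000, 0.0000, 0.0000, 1.0000]
J3: z=[0.1564, 0.9877, 0.0000] o=[1.2913, -0.4975, 0.9000] → [0.3031, -0.0480, 0.3888, 0.1564, 0.9877, 0.0000]
J4: z=[0.1564, 0.9877, 0.0000] o=[0.9665, 0.0197, 1.0228] → [0.1819, -0.0288, -0.0129, 0.1564, 0.9877, 0.0000]
J5: z=[0.9853, -0.1561, -0.0698] o=[0.9879, 0.0163, 1.3320] → [0.0421, 0.1203, 0.3260, 0.9853, -0.1561, -0.0698]
V = J·q̇ = [0.8828, -1.1099, 0.1720, 0.1359, -0.1683, -1.5712]

0.8828 -1.1099 0.1720 0.1359 -0.1683 -1.5712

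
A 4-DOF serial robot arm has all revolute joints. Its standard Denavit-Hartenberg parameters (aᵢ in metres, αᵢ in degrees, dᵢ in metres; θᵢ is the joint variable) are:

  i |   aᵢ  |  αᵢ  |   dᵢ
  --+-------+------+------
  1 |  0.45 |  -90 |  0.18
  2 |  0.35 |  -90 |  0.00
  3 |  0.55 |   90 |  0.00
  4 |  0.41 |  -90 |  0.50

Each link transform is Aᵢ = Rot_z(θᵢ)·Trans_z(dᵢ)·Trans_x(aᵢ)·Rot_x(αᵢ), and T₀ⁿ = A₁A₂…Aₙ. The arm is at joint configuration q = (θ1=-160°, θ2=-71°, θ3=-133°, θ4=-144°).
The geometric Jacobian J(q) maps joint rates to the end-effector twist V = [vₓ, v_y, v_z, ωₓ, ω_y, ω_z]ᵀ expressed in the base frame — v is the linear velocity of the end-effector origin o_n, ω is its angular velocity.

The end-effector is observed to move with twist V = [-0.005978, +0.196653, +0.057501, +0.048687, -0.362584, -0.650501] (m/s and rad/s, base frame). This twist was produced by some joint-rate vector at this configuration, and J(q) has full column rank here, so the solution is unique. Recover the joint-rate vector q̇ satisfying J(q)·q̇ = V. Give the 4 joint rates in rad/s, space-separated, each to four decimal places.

-0.8440 0.1630 0.0110 -0.2850

o_n = [-0.2204, 0.1128, 0.1029]
J₁: ẑ×o_n = [-0.1128, -0.2204, 0.0000], ω = ẑ
J2: z=[0.3420, -0.9397, 0.0000] o=[-0.4229, -0.1539, 0.1800] → [0.0725, 0.0264, 0.2814, 0.3420, -0.9397, 0.0000]
J3: z=[-0.8885, -0.3234, -0.3256] o=[-0.5299, -0.1929, 0.5109] → [0.2315, -0.4633, -0.1715, -0.8885, -0.3234, -0.3256]
J4: z=[-0.0095, 0.7223, -0.6915] o=[-0.2776, -0.5291, 0.1563] → [0.4053, -0.0401, -0.0474, -0.0095, 0.7223, -0.6915]
q̇ = J⁺·V = [-0.8440, 0.1630, 0.0110, -0.2850]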